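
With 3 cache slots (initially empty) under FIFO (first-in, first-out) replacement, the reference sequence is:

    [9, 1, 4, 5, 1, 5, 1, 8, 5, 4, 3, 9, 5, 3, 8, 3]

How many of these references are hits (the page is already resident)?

6

9 -> miss, frames [9]
1 -> miss, frames [9, 1]
4 -> miss, frames [9, 1, 4]
5 -> miss, evict 9, frames [1, 4, 5]
1 -> hit
5 -> hit
1 -> hit
8 -> miss, evict 1, frames [4, 5, 8]
5 -> hit
4 -> hit
3 -> miss, evict 4, frames [5, 8, 3]
9 -> miss, evict 5, frames [8, 3, 9]
5 -> miss, evict 8, frames [3, 9, 5]
3 -> hit
8 -> miss, evict 3, frames [9, 5, 8]
3 -> miss, evict 9, frames [5, 8, 3]
Hits: 6.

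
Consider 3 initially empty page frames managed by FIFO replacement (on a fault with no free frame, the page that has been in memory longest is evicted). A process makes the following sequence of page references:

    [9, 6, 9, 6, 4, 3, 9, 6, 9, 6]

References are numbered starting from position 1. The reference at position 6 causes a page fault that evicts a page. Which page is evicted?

9

pos 1: 9: fault, frames [9]
pos 2: 6: fault, frames [9, 6]
pos 3: 9: hit
pos 4: 6: hit
pos 5: 4: fault, frames [9, 6, 4]
pos 6: 3: fault, evict 9, frames [6, 4, 3]
At position 6, page 9 is evicted.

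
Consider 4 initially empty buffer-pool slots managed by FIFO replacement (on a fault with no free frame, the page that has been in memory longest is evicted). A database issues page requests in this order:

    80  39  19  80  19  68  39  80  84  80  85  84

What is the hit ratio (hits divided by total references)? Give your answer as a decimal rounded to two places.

0.42

80 → fault, frames [80]
39 → fault, frames [80, 39]
19 → fault, frames [80, 39, 19]
80 → hit
19 → hit
68 → fault, frames [80, 39, 19, 68]
39 → hit
80 → hit
84 → fault, evict 80, frames [39, 19, 68, 84]
80 → fault, evict 39, frames [19, 68, 84, 80]
85 → fault, evict 19, frames [68, 84, 80, 85]
84 → hit
Hits: 5 of 12 references → 5/12 = 0.4167.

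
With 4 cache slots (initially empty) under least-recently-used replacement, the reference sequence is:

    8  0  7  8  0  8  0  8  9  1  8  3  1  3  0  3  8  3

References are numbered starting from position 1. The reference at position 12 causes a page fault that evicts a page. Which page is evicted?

pos 1: 8: miss, frames {8}
pos 2: 0: miss, frames {8,0}
pos 3: 7: miss, frames {8,0,7}
pos 4: 8: hit
pos 5: 0: hit
pos 6: 8: hit
pos 7: 0: hit
pos 8: 8: hit
pos 9: 9: miss, frames {7,0,8,9}
pos 10: 1: miss, evict 7, frames {0,8,9,1}
pos 11: 8: hit
pos 12: 3: miss, evict 0, frames {9,1,8,3}
At position 12, page 0 is evicted.

0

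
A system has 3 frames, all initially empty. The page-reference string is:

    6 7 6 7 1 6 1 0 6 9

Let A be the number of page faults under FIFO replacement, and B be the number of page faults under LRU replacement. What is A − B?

1

Under FIFO: F F . . F . . F F F → 6 faults.
Under LRU: F F . . F . . F . F → 5 faults.
A − B = 6 − 5 = 1.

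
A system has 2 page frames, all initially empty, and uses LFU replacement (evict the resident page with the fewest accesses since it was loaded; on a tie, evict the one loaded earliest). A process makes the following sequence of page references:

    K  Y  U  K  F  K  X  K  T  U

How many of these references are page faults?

8

K → fault, frames (K)
Y → fault, frames (K Y)
U → fault, evict K, frames (Y U)
K → fault, evict Y, frames (U K)
F → fault, evict U, frames (K F)
K → hit
X → fault, evict F, frames (K X)
K → hit
T → fault, evict X, frames (K T)
U → fault, evict T, frames (K U)
Page faults: 8.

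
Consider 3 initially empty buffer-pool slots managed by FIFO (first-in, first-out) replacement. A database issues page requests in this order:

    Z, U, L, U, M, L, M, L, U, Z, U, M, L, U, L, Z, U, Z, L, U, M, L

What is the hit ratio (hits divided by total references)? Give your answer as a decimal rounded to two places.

0.64

Z → fault, frames [Z]
U → fault, frames [Z, U]
L → fault, frames [Z, U, L]
U → hit
M → fault, evict Z, frames [U, L, M]
L → hit
M → hit
L → hit
U → hit
Z → fault, evict U, frames [L, M, Z]
U → fault, evict L, frames [M, Z, U]
M → hit
L → fault, evict M, frames [Z, U, L]
U → hit
L → hit
Z → hit
U → hit
Z → hit
L → hit
U → hit
M → fault, evict Z, frames [U, L, M]
L → hit
Hits: 14 of 22 references → 14/22 = 0.6364.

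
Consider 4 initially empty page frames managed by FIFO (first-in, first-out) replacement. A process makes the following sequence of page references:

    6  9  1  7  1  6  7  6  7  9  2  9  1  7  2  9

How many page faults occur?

5

6: miss, frames [6]
9: miss, frames [6, 9]
1: miss, frames [6, 9, 1]
7: miss, frames [6, 9, 1, 7]
1: hit
6: hit
7: hit
6: hit
7: hit
9: hit
2: miss, evict 6, frames [9, 1, 7, 2]
9: hit
1: hit
7: hit
2: hit
9: hit
Page faults: 5.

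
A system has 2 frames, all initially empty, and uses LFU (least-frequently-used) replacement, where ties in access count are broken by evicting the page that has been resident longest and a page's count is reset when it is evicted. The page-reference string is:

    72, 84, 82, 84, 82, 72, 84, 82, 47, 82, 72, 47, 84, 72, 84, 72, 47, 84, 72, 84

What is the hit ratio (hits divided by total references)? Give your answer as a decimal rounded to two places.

0.20

72 -> fault, frames (72)
84 -> fault, frames (72 84)
82 -> fault, evict 72, frames (84 82)
84 -> hit
82 -> hit
72 -> fault, evict 84, frames (82 72)
84 -> fault, evict 72, frames (82 84)
82 -> hit
47 -> fault, evict 84, frames (82 47)
82 -> hit
72 -> fault, evict 47, frames (82 72)
47 -> fault, evict 72, frames (82 47)
84 -> fault, evict 47, frames (82 84)
72 -> fault, evict 84, frames (82 72)
84 -> fault, evict 72, frames (82 84)
72 -> fault, evict 84, frames (82 72)
47 -> fault, evict 72, frames (82 47)
84 -> fault, evict 47, frames (82 84)
72 -> fault, evict 84, frames (82 72)
84 -> fault, evict 72, frames (82 84)
Hits: 4 of 20 references → 4/20 = 0.2000.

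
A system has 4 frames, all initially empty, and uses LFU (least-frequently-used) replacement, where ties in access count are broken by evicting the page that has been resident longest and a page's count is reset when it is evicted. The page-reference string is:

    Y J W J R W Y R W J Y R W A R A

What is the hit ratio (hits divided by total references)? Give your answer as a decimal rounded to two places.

Y → miss, frames (Y)
J → miss, frames (Y J)
W → miss, frames (Y J W)
J → hit
R → miss, frames (Y J W R)
W → hit
Y → hit
R → hit
W → hit
J → hit
Y → hit
R → hit
W → hit
A → miss, evict Y, frames (J W R A)
R → hit
A → hit
Hits: 11 of 16 references → 11/16 = 0.6875.

0.69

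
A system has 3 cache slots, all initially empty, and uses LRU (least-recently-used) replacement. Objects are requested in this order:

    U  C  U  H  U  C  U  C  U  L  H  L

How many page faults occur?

U → fault, frames (U)
C → fault, frames (U C)
U → hit
H → fault, frames (C U H)
U → hit
C → hit
U → hit
C → hit
U → hit
L → fault, evict H, frames (C U L)
H → fault, evict C, frames (U L H)
L → hit
Page faults: 5.

5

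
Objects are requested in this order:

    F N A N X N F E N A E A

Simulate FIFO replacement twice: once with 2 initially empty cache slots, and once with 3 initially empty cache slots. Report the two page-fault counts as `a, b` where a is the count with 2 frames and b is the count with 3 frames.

2 frames: F F F . F F F F F F F . → 10 faults.
3 frames: F F F . F . F F F F . . → 8 faults.
8 < 10: adding a frame reduced faults, as is typical.

10, 8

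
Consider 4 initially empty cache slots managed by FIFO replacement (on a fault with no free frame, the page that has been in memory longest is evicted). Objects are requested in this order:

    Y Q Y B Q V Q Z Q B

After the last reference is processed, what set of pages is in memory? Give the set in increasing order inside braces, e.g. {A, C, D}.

{B, Q, V, Z}

Y -> fault, frames {Y}
Q -> fault, frames {Y,Q}
Y -> hit
B -> fault, frames {Y,Q,B}
Q -> hit
V -> fault, frames {Y,Q,B,V}
Q -> hit
Z -> fault, evict Y, frames {Q,B,V,Z}
Q -> hit
B -> hit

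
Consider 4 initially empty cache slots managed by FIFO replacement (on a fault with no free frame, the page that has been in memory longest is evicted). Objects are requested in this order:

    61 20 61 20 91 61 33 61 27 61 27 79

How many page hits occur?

5

61: fault, frames [61]
20: fault, frames [61, 20]
61: hit
20: hit
91: fault, frames [61, 20, 91]
61: hit
33: fault, frames [61, 20, 91, 33]
61: hit
27: fault, evict 61, frames [20, 91, 33, 27]
61: fault, evict 20, frames [91, 33, 27, 61]
27: hit
79: fault, evict 91, frames [33, 27, 61, 79]
Hits: 5.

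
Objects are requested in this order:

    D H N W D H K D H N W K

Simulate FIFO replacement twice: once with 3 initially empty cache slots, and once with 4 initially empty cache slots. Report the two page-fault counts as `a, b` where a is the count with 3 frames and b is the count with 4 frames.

3 frames: F F F F F F F . . F F . → 9 faults.
4 frames: F F F F . . F F F F F F → 10 faults.
10 > 9: adding a frame increased faults — Belady's anomaly.

9, 10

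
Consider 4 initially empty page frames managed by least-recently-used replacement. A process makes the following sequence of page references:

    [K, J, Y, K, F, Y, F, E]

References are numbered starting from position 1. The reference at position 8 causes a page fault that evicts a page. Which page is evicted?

pos 1: K: miss, frames (K)
pos 2: J: miss, frames (K J)
pos 3: Y: miss, frames (K J Y)
pos 4: K: hit
pos 5: F: miss, frames (J Y K F)
pos 6: Y: hit
pos 7: F: hit
pos 8: E: miss, evict J, frames (K Y F E)
At position 8, page J is evicted.

J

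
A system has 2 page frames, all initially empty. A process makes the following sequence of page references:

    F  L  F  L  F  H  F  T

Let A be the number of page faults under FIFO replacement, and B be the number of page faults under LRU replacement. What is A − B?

1

Under FIFO: F F . . . F F F → 5 faults.
Under LRU: F F . . . F . F → 4 faults.
A − B = 5 − 4 = 1.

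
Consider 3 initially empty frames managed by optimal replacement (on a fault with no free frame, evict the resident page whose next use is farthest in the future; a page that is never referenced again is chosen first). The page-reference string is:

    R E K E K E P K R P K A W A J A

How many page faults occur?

R → fault, frames [R]
E → fault, frames [R, E]
K → fault, frames [R, E, K]
E → hit
K → hit
E → hit
P → fault, evict E, frames [R, K, P]
K → hit
R → hit
P → hit
K → hit
A → fault, evict P, frames [R, K, A]
W → fault, evict K, frames [R, A, W]
A → hit
J → fault, evict W, frames [R, A, J]
A → hit
Page faults: 7.

7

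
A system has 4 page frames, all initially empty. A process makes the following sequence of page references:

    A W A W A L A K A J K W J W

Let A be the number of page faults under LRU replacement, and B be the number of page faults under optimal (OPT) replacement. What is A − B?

Under LRU: F F . . . F . F . F . F . . → 6 faults.
Under OPT: F F . . . F . F . F . . . . → 5 faults.
A − B = 6 − 5 = 1.

1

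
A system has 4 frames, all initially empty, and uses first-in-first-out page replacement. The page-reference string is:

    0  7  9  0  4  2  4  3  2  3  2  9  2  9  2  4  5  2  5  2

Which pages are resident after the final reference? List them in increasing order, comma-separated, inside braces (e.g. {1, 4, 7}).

0 → miss, frames (0)
7 → miss, frames (0 7)
9 → miss, frames (0 7 9)
0 → hit
4 → miss, frames (0 7 9 4)
2 → miss, evict 0, frames (7 9 4 2)
4 → hit
3 → miss, evict 7, frames (9 4 2 3)
2 → hit
3 → hit
2 → hit
9 → hit
2 → hit
9 → hit
2 → hit
4 → hit
5 → miss, evict 9, frames (4 2 3 5)
2 → hit
5 → hit
2 → hit

{2, 3, 4, 5}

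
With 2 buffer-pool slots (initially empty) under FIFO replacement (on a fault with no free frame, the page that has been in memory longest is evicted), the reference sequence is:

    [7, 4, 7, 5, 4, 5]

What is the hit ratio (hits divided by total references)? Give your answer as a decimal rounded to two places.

0.50

7: miss, frames (7)
4: miss, frames (7 4)
7: hit
5: miss, evict 7, frames (4 5)
4: hit
5: hit
Hits: 3 of 6 references → 3/6 = 0.5000.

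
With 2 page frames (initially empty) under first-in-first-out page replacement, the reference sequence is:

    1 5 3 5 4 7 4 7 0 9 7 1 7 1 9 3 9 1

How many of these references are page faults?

1 -> fault, frames (1)
5 -> fault, frames (1 5)
3 -> fault, evict 1, frames (5 3)
5 -> hit
4 -> fault, evict 5, frames (3 4)
7 -> fault, evict 3, frames (4 7)
4 -> hit
7 -> hit
0 -> fault, evict 4, frames (7 0)
9 -> fault, evict 7, frames (0 9)
7 -> fault, evict 0, frames (9 7)
1 -> fault, evict 9, frames (7 1)
7 -> hit
1 -> hit
9 -> fault, evict 7, frames (1 9)
3 -> fault, evict 1, frames (9 3)
9 -> hit
1 -> fault, evict 9, frames (3 1)
Page faults: 12.

12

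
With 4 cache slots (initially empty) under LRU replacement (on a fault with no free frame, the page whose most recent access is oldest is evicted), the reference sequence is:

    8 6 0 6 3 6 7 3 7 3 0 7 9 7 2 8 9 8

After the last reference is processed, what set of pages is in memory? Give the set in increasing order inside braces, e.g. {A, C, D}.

{2, 7, 8, 9}

8: miss, frames [8]
6: miss, frames [8, 6]
0: miss, frames [8, 6, 0]
6: hit
3: miss, frames [8, 0, 6, 3]
6: hit
7: miss, evict 8, frames [0, 3, 6, 7]
3: hit
7: hit
3: hit
0: hit
7: hit
9: miss, evict 6, frames [3, 0, 7, 9]
7: hit
2: miss, evict 3, frames [0, 9, 7, 2]
8: miss, evict 0, frames [9, 7, 2, 8]
9: hit
8: hit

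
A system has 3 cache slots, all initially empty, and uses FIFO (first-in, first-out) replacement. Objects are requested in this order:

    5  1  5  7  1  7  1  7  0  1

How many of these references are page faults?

4

5 -> miss, frames [5]
1 -> miss, frames [5, 1]
5 -> hit
7 -> miss, frames [5, 1, 7]
1 -> hit
7 -> hit
1 -> hit
7 -> hit
0 -> miss, evict 5, frames [1, 7, 0]
1 -> hit
Page faults: 4.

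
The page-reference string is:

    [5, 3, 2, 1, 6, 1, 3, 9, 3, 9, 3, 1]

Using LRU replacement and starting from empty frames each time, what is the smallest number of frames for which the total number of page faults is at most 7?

3

f=1: 12 faults
f=2: 8 faults
f=3: 7 faults
f=4: 6 faults
f=5: 6 faults
f=6: 6 faults
Smallest f with faults ≤ 7 is 3.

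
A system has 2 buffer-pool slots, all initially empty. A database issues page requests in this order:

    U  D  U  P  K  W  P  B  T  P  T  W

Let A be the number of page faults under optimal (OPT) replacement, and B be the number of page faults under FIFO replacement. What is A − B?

Under OPT: F F . F F F . F F . . F → 8 faults.
Under FIFO: F F . F F F F F F F . F → 10 faults.
A − B = 8 − 10 = -2.

-2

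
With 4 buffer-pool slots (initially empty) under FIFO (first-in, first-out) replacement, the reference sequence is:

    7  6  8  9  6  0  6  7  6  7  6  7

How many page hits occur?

7: miss, frames [7]
6: miss, frames [7, 6]
8: miss, frames [7, 6, 8]
9: miss, frames [7, 6, 8, 9]
6: hit
0: miss, evict 7, frames [6, 8, 9, 0]
6: hit
7: miss, evict 6, frames [8, 9, 0, 7]
6: miss, evict 8, frames [9, 0, 7, 6]
7: hit
6: hit
7: hit
Hits: 5.

5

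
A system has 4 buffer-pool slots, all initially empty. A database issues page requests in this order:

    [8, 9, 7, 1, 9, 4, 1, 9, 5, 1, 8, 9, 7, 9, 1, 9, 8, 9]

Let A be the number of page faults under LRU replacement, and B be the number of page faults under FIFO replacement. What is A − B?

-2

Under LRU: F F F F . F . . F . F . F . . . . . → 8 faults.
Under FIFO: F F F F . F . . F . F F F . F . . . → 10 faults.
A − B = 8 − 10 = -2.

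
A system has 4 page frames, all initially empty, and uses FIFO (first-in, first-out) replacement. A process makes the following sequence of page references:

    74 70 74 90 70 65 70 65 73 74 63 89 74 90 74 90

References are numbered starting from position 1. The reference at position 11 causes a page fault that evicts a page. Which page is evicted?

90

pos 1: 74 -> fault, frames {74}
pos 2: 70 -> fault, frames {74,70}
pos 3: 74 -> hit
pos 4: 90 -> fault, frames {74,70,90}
pos 5: 70 -> hit
pos 6: 65 -> fault, frames {74,70,90,65}
pos 7: 70 -> hit
pos 8: 65 -> hit
pos 9: 73 -> fault, evict 74, frames {70,90,65,73}
pos 10: 74 -> fault, evict 70, frames {90,65,73,74}
pos 11: 63 -> fault, evict 90, frames {65,73,74,63}
At position 11, page 90 is evicted.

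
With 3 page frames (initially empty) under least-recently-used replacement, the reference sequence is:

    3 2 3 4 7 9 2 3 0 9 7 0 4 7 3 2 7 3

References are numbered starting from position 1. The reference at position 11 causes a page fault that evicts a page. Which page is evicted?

3

pos 1: 3 → miss, frames {3}
pos 2: 2 → miss, frames {3,2}
pos 3: 3 → hit
pos 4: 4 → miss, frames {2,3,4}
pos 5: 7 → miss, evict 2, frames {3,4,7}
pos 6: 9 → miss, evict 3, frames {4,7,9}
pos 7: 2 → miss, evict 4, frames {7,9,2}
pos 8: 3 → miss, evict 7, frames {9,2,3}
pos 9: 0 → miss, evict 9, frames {2,3,0}
pos 10: 9 → miss, evict 2, frames {3,0,9}
pos 11: 7 → miss, evict 3, frames {0,9,7}
At position 11, page 3 is evicted.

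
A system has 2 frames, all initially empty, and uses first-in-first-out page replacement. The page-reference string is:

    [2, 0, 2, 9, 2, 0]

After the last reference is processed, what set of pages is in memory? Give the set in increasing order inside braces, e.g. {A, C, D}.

{0, 2}

2: fault, frames (2)
0: fault, frames (2 0)
2: hit
9: fault, evict 2, frames (0 9)
2: fault, evict 0, frames (9 2)
0: fault, evict 9, frames (2 0)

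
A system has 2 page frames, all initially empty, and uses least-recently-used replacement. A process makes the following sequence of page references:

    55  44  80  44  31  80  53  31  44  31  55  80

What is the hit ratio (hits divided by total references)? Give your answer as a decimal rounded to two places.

0.17

55 -> miss, frames [55]
44 -> miss, frames [55, 44]
80 -> miss, evict 55, frames [44, 80]
44 -> hit
31 -> miss, evict 80, frames [44, 31]
80 -> miss, evict 44, frames [31, 80]
53 -> miss, evict 31, frames [80, 53]
31 -> miss, evict 80, frames [53, 31]
44 -> miss, evict 53, frames [31, 44]
31 -> hit
55 -> miss, evict 44, frames [31, 55]
80 -> miss, evict 31, frames [55, 80]
Hits: 2 of 12 references → 2/12 = 0.1667.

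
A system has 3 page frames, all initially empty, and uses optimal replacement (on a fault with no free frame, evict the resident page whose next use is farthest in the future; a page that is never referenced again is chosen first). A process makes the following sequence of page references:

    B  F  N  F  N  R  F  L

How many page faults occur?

B -> fault, frames (B)
F -> fault, frames (B F)
N -> fault, frames (B F N)
F -> hit
N -> hit
R -> fault, evict N, frames (B F R)
F -> hit
L -> fault, evict R, frames (B F L)
Page faults: 5.

5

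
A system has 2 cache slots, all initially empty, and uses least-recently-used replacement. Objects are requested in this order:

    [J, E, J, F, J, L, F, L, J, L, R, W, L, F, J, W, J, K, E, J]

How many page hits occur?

J -> fault, frames [J]
E -> fault, frames [J, E]
J -> hit
F -> fault, evict E, frames [J, F]
J -> hit
L -> fault, evict F, frames [J, L]
F -> fault, evict J, frames [L, F]
L -> hit
J -> fault, evict F, frames [L, J]
L -> hit
R -> fault, evict J, frames [L, R]
W -> fault, evict L, frames [R, W]
L -> fault, evict R, frames [W, L]
F -> fault, evict W, frames [L, F]
J -> fault, evict L, frames [F, J]
W -> fault, evict F, frames [J, W]
J -> hit
K -> fault, evict W, frames [J, K]
E -> fault, evict J, frames [K, E]
J -> fault, evict K, frames [E, J]
Hits: 5.

5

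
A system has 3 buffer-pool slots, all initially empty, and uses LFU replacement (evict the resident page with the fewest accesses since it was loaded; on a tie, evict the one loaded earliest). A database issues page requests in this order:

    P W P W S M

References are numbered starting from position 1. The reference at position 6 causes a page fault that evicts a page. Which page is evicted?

S

pos 1: P → miss, frames (P)
pos 2: W → miss, frames (P W)
pos 3: P → hit
pos 4: W → hit
pos 5: S → miss, frames (P W S)
pos 6: M → miss, evict S, frames (P W M)
At position 6, page S is evicted.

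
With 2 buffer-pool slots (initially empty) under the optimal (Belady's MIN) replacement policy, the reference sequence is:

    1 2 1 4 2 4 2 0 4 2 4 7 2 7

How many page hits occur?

8

1 -> miss, frames {1}
2 -> miss, frames {1,2}
1 -> hit
4 -> miss, evict 1, frames {2,4}
2 -> hit
4 -> hit
2 -> hit
0 -> miss, evict 2, frames {4,0}
4 -> hit
2 -> miss, evict 0, frames {4,2}
4 -> hit
7 -> miss, evict 4, frames {2,7}
2 -> hit
7 -> hit
Hits: 8.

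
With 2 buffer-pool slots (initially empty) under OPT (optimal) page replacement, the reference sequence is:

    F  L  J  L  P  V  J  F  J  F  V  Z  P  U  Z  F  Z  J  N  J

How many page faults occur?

13

F → fault, frames (F)
L → fault, frames (F L)
J → fault, evict F, frames (L J)
L → hit
P → fault, evict L, frames (J P)
V → fault, evict P, frames (J V)
J → hit
F → fault, evict V, frames (J F)
J → hit
F → hit
V → fault, evict J, frames (F V)
Z → fault, evict V, frames (F Z)
P → fault, evict F, frames (Z P)
U → fault, evict P, frames (Z U)
Z → hit
F → fault, evict U, frames (Z F)
Z → hit
J → fault, evict F, frames (Z J)
N → fault, evict Z, frames (J N)
J → hit
Page faults: 13.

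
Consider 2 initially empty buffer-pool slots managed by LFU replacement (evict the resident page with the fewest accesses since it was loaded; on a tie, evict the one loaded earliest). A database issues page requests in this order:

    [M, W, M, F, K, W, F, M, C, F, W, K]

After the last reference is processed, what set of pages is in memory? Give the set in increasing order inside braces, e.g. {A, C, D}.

M → fault, frames [M]
W → fault, frames [M, W]
M → hit
F → fault, evict W, frames [M, F]
K → fault, evict F, frames [M, K]
W → fault, evict K, frames [M, W]
F → fault, evict W, frames [M, F]
M → hit
C → fault, evict F, frames [M, C]
F → fault, evict C, frames [M, F]
W → fault, evict F, frames [M, W]
K → fault, evict W, frames [M, K]

{K, M}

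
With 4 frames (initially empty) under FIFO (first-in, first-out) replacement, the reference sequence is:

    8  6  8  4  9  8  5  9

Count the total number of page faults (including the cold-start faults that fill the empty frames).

5

8: fault, frames {8}
6: fault, frames {8,6}
8: hit
4: fault, frames {8,6,4}
9: fault, frames {8,6,4,9}
8: hit
5: fault, evict 8, frames {6,4,9,5}
9: hit
Page faults: 5.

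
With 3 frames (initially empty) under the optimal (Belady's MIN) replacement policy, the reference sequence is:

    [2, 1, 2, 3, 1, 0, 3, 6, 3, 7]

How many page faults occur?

2 → miss, frames [2]
1 → miss, frames [2, 1]
2 → hit
3 → miss, frames [2, 1, 3]
1 → hit
0 → miss, evict 1, frames [2, 3, 0]
3 → hit
6 → miss, evict 0, frames [2, 3, 6]
3 → hit
7 → miss, evict 6, frames [2, 3, 7]
Page faults: 6.

6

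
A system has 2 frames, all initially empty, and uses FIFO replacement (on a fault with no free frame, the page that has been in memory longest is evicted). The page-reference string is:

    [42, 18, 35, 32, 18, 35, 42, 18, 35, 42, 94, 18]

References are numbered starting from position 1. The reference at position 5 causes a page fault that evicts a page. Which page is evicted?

35

pos 1: 42 → fault, frames (42)
pos 2: 18 → fault, frames (42 18)
pos 3: 35 → fault, evict 42, frames (18 35)
pos 4: 32 → fault, evict 18, frames (35 32)
pos 5: 18 → fault, evict 35, frames (32 18)
At position 5, page 35 is evicted.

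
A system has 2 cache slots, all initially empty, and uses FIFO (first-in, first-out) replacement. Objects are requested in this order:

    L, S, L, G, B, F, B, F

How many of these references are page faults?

L: miss, frames (L)
S: miss, frames (L S)
L: hit
G: miss, evict L, frames (S G)
B: miss, evict S, frames (G B)
F: miss, evict G, frames (B F)
B: hit
F: hit
Page faults: 5.

5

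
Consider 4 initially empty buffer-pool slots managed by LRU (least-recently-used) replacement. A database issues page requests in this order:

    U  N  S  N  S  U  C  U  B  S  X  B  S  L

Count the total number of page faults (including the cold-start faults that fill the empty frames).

7

U → fault, frames {U}
N → fault, frames {U,N}
S → fault, frames {U,N,S}
N → hit
S → hit
U → hit
C → fault, frames {N,S,U,C}
U → hit
B → fault, evict N, frames {S,C,U,B}
S → hit
X → fault, evict C, frames {U,B,S,X}
B → hit
S → hit
L → fault, evict U, frames {X,B,S,L}
Page faults: 7.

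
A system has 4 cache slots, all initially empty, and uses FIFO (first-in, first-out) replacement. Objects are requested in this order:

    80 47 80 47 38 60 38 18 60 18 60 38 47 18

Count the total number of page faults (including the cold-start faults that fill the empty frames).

5

80 → miss, frames [80]
47 → miss, frames [80, 47]
80 → hit
47 → hit
38 → miss, frames [80, 47, 38]
60 → miss, frames [80, 47, 38, 60]
38 → hit
18 → miss, evict 80, frames [47, 38, 60, 18]
60 → hit
18 → hit
60 → hit
38 → hit
47 → hit
18 → hit
Page faults: 5.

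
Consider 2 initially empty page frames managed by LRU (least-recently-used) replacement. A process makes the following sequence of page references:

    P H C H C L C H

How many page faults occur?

5

P: miss, frames [P]
H: miss, frames [P, H]
C: miss, evict P, frames [H, C]
H: hit
C: hit
L: miss, evict H, frames [C, L]
C: hit
H: miss, evict L, frames [C, H]
Page faults: 5.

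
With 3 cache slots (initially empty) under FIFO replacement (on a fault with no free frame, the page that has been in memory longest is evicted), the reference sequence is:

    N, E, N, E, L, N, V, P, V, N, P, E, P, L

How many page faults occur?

8

N -> fault, frames [N]
E -> fault, frames [N, E]
N -> hit
E -> hit
L -> fault, frames [N, E, L]
N -> hit
V -> fault, evict N, frames [E, L, V]
P -> fault, evict E, frames [L, V, P]
V -> hit
N -> fault, evict L, frames [V, P, N]
P -> hit
E -> fault, evict V, frames [P, N, E]
P -> hit
L -> fault, evict P, frames [N, E, L]
Page faults: 8.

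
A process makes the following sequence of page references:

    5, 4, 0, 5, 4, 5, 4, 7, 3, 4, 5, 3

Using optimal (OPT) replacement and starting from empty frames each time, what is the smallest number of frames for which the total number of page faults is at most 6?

f=1: 12 faults
f=2: 7 faults
f=3: 5 faults
f=4: 5 faults
f=5: 5 faults
Smallest f with faults ≤ 6 is 3.

3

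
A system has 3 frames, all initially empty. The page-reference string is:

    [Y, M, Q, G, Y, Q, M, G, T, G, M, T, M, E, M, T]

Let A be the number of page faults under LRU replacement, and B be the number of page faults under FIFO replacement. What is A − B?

Under LRU: F F F F F . F F F . . . . F . . → 9 faults.
Under FIFO: F F F F F . F . F F . . . F F F → 11 faults.
A − B = 9 − 11 = -2.

-2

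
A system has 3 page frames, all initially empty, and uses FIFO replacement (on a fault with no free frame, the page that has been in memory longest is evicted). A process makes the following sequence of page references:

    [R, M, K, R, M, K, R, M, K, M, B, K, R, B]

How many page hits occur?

R: miss, frames [R]
M: miss, frames [R, M]
K: miss, frames [R, M, K]
R: hit
M: hit
K: hit
R: hit
M: hit
K: hit
M: hit
B: miss, evict R, frames [M, K, B]
K: hit
R: miss, evict M, frames [K, B, R]
B: hit
Hits: 9.

9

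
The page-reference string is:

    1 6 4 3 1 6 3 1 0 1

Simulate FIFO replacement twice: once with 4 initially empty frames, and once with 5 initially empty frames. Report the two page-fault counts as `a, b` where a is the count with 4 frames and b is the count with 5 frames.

4 frames: F F F F . . . . F F → 6 faults.
5 frames: F F F F . . . . F . → 5 faults.
5 < 6: adding a frame reduced faults, as is typical.

6, 5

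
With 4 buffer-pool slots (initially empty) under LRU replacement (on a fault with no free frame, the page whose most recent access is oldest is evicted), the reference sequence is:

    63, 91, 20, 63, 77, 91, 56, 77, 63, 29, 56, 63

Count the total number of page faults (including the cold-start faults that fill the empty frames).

63 -> miss, frames (63)
91 -> miss, frames (63 91)
20 -> miss, frames (63 91 20)
63 -> hit
77 -> miss, frames (91 20 63 77)
91 -> hit
56 -> miss, evict 20, frames (63 77 91 56)
77 -> hit
63 -> hit
29 -> miss, evict 91, frames (56 77 63 29)
56 -> hit
63 -> hit
Page faults: 6.

6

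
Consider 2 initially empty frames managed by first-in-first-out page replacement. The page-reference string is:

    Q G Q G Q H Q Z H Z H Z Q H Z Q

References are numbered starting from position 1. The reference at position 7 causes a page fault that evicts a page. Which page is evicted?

pos 1: Q → miss, frames [Q]
pos 2: G → miss, frames [Q, G]
pos 3: Q → hit
pos 4: G → hit
pos 5: Q → hit
pos 6: H → miss, evict Q, frames [G, H]
pos 7: Q → miss, evict G, frames [H, Q]
At position 7, page G is evicted.

G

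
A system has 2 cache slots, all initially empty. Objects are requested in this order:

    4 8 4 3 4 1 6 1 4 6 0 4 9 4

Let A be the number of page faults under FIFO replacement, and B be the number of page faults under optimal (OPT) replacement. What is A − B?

Under FIFO: F F . F F F F . F . F . F F → 10 faults.
Under OPT: F F . F . F F . F . F . F . → 8 faults.
A − B = 10 − 8 = 2.

2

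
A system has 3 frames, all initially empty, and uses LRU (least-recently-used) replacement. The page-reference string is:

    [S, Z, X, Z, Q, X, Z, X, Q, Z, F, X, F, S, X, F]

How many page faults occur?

S -> miss, frames [S]
Z -> miss, frames [S, Z]
X -> miss, frames [S, Z, X]
Z -> hit
Q -> miss, evict S, frames [X, Z, Q]
X -> hit
Z -> hit
X -> hit
Q -> hit
Z -> hit
F -> miss, evict X, frames [Q, Z, F]
X -> miss, evict Q, frames [Z, F, X]
F -> hit
S -> miss, evict Z, frames [X, F, S]
X -> hit
F -> hit
Page faults: 7.

7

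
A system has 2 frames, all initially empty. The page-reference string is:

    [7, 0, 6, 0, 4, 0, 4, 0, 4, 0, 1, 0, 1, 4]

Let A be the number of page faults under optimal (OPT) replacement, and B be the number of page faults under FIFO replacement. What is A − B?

-1

Under OPT: F F F . F . . . . . F . . F → 6 faults.
Under FIFO: F F F . F F . . . . F . . F → 7 faults.
A − B = 6 − 7 = -1.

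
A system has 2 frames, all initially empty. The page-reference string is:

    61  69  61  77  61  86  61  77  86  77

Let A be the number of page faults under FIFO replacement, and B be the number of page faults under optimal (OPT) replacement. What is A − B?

1

Under FIFO: F F . F F F . F . . → 6 faults.
Under OPT: F F . F . F . F . . → 5 faults.
A − B = 6 − 5 = 1.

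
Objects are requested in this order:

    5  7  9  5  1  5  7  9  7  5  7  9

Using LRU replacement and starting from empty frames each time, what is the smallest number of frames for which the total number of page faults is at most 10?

f=1: 12 faults
f=2: 9 faults
f=3: 6 faults
f=4: 4 faults
Smallest f with faults ≤ 10 is 2.

2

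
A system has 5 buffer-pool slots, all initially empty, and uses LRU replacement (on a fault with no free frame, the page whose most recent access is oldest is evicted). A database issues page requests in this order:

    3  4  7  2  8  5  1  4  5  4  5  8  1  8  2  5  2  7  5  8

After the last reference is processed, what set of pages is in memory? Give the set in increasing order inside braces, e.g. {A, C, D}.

{1, 2, 5, 7, 8}

3 → miss, frames {3}
4 → miss, frames {3,4}
7 → miss, frames {3,4,7}
2 → miss, frames {3,4,7,2}
8 → miss, frames {3,4,7,2,8}
5 → miss, evict 3, frames {4,7,2,8,5}
1 → miss, evict 4, frames {7,2,8,5,1}
4 → miss, evict 7, frames {2,8,5,1,4}
5 → hit
4 → hit
5 → hit
8 → hit
1 → hit
8 → hit
2 → hit
5 → hit
2 → hit
7 → miss, evict 4, frames {1,8,5,2,7}
5 → hit
8 → hit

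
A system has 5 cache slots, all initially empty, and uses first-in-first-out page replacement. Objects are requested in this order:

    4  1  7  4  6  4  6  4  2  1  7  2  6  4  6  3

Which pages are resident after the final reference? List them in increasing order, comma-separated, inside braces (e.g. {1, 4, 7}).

4 → fault, frames (4)
1 → fault, frames (4 1)
7 → fault, frames (4 1 7)
4 → hit
6 → fault, frames (4 1 7 6)
4 → hit
6 → hit
4 → hit
2 → fault, frames (4 1 7 6 2)
1 → hit
7 → hit
2 → hit
6 → hit
4 → hit
6 → hit
3 → fault, evict 4, frames (1 7 6 2 3)

{1, 2, 3, 6, 7}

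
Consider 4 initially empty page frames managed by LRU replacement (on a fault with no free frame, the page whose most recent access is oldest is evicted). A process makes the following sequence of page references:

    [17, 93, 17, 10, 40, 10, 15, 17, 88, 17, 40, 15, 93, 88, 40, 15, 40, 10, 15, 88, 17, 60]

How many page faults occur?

17: miss, frames {17}
93: miss, frames {17,93}
17: hit
10: miss, frames {93,17,10}
40: miss, frames {93,17,10,40}
10: hit
15: miss, evict 93, frames {17,40,10,15}
17: hit
88: miss, evict 40, frames {10,15,17,88}
17: hit
40: miss, evict 10, frames {15,88,17,40}
15: hit
93: miss, evict 88, frames {17,40,15,93}
88: miss, evict 17, frames {40,15,93,88}
40: hit
15: hit
40: hit
10: miss, evict 93, frames {88,15,40,10}
15: hit
88: hit
17: miss, evict 40, frames {10,15,88,17}
60: miss, evict 10, frames {15,88,17,60}
Page faults: 12.

12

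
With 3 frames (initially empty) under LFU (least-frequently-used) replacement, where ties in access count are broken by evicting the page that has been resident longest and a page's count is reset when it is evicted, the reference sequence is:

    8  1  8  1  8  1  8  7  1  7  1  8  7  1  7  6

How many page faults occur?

4

8 -> fault, frames [8]
1 -> fault, frames [8, 1]
8 -> hit
1 -> hit
8 -> hit
1 -> hit
8 -> hit
7 -> fault, frames [8, 1, 7]
1 -> hit
7 -> hit
1 -> hit
8 -> hit
7 -> hit
1 -> hit
7 -> hit
6 -> fault, evict 7, frames [8, 1, 6]
Page faults: 4.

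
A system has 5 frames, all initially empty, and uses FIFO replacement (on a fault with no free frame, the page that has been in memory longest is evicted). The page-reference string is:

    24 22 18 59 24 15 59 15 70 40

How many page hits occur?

24 → miss, frames {24}
22 → miss, frames {24,22}
18 → miss, frames {24,22,18}
59 → miss, frames {24,22,18,59}
24 → hit
15 → miss, frames {24,22,18,59,15}
59 → hit
15 → hit
70 → miss, evict 24, frames {22,18,59,15,70}
40 → miss, evict 22, frames {18,59,15,70,40}
Hits: 3.

3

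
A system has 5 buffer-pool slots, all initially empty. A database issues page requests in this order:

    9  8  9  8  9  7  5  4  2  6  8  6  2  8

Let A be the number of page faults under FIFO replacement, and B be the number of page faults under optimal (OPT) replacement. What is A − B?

1

Under FIFO: F F . . . F F F F F F . . . → 8 faults.
Under OPT: F F . . . F F F F F . . . . → 7 faults.
A − B = 8 − 7 = 1.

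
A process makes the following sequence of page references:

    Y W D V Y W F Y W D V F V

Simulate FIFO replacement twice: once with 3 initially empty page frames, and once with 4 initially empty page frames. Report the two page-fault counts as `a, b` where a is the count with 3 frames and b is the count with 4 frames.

9, 10

3 frames: F F F F F F F . . F F . . → 9 faults.
4 frames: F F F F . . F F F F F F . → 10 faults.
10 > 9: adding a frame increased faults — Belady's anomaly.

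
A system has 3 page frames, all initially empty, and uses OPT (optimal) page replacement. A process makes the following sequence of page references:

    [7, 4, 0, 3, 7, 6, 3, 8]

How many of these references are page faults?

6

7 → fault, frames (7)
4 → fault, frames (7 4)
0 → fault, frames (7 4 0)
3 → fault, evict 0, frames (7 4 3)
7 → hit
6 → fault, evict 4, frames (7 3 6)
3 → hit
8 → fault, evict 6, frames (7 3 8)
Page faults: 6.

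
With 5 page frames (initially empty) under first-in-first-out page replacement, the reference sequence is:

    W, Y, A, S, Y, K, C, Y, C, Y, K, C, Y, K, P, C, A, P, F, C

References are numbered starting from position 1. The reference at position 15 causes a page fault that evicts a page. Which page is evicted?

pos 1: W → miss, frames (W)
pos 2: Y → miss, frames (W Y)
pos 3: A → miss, frames (W Y A)
pos 4: S → miss, frames (W Y A S)
pos 5: Y → hit
pos 6: K → miss, frames (W Y A S K)
pos 7: C → miss, evict W, frames (Y A S K C)
pos 8: Y → hit
pos 9: C → hit
pos 10: Y → hit
pos 11: K → hit
pos 12: C → hit
pos 13: Y → hit
pos 14: K → hit
pos 15: P → miss, evict Y, frames (A S K C P)
At position 15, page Y is evicted.

Y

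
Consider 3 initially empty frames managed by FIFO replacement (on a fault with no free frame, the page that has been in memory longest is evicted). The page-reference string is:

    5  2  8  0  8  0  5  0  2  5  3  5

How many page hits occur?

5 → miss, frames {5}
2 → miss, frames {5,2}
8 → miss, frames {5,2,8}
0 → miss, evict 5, frames {2,8,0}
8 → hit
0 → hit
5 → miss, evict 2, frames {8,0,5}
0 → hit
2 → miss, evict 8, frames {0,5,2}
5 → hit
3 → miss, evict 0, frames {5,2,3}
5 → hit
Hits: 5.

5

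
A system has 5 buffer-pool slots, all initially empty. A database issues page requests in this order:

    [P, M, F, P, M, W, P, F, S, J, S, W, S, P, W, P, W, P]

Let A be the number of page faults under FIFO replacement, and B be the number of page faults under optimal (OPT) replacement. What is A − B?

1

Under FIFO: F F F . . F . . F F . . . F . . . . → 7 faults.
Under OPT: F F F . . F . . F F . . . . . . . . → 6 faults.
A − B = 7 − 6 = 1.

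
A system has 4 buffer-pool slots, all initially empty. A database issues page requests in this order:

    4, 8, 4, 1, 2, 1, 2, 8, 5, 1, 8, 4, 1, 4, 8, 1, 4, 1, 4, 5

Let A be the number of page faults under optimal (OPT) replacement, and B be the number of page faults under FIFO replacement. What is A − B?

Under OPT: F F . F F . . . F . . . . . . . . . . . → 5 faults.
Under FIFO: F F . F F . . . F . . F . . F F . . . . → 8 faults.
A − B = 5 − 8 = -3.

-3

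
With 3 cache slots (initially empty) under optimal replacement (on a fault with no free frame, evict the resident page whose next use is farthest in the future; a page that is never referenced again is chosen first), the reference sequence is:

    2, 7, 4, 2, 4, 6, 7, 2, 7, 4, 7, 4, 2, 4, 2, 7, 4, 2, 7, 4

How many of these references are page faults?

5

2 → fault, frames (2)
7 → fault, frames (2 7)
4 → fault, frames (2 7 4)
2 → hit
4 → hit
6 → fault, evict 4, frames (2 7 6)
7 → hit
2 → hit
7 → hit
4 → fault, evict 6, frames (2 7 4)
7 → hit
4 → hit
2 → hit
4 → hit
2 → hit
7 → hit
4 → hit
2 → hit
7 → hit
4 → hit
Page faults: 5.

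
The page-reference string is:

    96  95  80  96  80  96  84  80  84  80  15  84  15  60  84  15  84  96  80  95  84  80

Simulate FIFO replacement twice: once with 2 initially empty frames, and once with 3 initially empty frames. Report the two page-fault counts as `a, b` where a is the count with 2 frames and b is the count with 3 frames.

16, 10

2 frames: F F F F . . F F . . F F . F . F F F F F F F → 16 faults.
3 frames: F F F . . . F . . . F . . F . . . F F F F . → 10 faults.
10 < 16: adding a frame reduced faults, as is typical.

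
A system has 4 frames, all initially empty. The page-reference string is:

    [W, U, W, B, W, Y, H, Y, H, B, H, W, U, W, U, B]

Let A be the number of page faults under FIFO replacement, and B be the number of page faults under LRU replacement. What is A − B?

2

Under FIFO: F F . F . F F . . . . F F . . F → 8 faults.
Under LRU: F F . F . F F . . . . . F . . . → 6 faults.
A − B = 8 − 6 = 2.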